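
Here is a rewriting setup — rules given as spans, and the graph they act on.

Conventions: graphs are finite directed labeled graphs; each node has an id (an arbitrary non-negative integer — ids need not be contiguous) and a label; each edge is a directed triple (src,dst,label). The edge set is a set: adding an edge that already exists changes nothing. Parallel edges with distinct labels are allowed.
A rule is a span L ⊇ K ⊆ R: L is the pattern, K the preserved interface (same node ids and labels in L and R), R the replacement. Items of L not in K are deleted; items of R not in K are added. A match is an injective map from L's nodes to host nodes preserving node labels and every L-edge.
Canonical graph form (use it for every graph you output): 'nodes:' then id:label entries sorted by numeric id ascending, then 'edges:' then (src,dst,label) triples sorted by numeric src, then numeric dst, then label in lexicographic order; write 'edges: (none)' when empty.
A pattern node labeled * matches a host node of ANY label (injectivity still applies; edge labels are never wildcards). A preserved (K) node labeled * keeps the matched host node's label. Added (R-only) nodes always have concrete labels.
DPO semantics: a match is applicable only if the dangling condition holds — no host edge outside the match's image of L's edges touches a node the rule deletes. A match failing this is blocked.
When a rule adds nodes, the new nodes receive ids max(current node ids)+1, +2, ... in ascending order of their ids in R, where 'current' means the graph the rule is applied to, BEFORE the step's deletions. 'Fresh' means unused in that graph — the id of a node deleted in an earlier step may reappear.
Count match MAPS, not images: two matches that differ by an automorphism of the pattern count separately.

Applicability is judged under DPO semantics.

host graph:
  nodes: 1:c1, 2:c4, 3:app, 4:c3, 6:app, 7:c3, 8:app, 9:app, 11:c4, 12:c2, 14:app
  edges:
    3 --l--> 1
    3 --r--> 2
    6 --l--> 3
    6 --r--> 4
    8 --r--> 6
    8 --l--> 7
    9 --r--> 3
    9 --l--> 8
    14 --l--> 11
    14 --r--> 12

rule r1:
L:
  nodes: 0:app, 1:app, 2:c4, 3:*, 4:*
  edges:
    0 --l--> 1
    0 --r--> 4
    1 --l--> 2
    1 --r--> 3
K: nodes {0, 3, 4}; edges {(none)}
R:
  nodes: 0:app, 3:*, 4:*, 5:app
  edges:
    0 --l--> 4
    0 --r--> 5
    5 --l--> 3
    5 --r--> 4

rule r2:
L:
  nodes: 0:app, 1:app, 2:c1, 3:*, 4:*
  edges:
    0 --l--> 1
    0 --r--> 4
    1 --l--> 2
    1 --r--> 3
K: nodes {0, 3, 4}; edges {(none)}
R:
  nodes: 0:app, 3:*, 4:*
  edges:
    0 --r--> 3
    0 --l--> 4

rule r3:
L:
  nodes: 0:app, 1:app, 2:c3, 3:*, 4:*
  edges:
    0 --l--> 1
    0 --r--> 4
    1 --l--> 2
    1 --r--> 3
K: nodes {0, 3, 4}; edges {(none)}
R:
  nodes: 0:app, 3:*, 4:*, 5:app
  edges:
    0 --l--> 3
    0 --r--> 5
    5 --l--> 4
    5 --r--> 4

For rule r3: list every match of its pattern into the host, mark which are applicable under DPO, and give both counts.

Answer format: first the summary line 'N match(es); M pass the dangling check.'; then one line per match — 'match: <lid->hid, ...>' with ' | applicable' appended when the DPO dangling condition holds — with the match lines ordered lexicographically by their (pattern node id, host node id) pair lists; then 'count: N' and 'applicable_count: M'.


1 match(es); 1 pass the dangling check.
match: 0->9, 1->8, 2->7, 3->6, 4->3 | applicable
count: 1
applicable_count: 1


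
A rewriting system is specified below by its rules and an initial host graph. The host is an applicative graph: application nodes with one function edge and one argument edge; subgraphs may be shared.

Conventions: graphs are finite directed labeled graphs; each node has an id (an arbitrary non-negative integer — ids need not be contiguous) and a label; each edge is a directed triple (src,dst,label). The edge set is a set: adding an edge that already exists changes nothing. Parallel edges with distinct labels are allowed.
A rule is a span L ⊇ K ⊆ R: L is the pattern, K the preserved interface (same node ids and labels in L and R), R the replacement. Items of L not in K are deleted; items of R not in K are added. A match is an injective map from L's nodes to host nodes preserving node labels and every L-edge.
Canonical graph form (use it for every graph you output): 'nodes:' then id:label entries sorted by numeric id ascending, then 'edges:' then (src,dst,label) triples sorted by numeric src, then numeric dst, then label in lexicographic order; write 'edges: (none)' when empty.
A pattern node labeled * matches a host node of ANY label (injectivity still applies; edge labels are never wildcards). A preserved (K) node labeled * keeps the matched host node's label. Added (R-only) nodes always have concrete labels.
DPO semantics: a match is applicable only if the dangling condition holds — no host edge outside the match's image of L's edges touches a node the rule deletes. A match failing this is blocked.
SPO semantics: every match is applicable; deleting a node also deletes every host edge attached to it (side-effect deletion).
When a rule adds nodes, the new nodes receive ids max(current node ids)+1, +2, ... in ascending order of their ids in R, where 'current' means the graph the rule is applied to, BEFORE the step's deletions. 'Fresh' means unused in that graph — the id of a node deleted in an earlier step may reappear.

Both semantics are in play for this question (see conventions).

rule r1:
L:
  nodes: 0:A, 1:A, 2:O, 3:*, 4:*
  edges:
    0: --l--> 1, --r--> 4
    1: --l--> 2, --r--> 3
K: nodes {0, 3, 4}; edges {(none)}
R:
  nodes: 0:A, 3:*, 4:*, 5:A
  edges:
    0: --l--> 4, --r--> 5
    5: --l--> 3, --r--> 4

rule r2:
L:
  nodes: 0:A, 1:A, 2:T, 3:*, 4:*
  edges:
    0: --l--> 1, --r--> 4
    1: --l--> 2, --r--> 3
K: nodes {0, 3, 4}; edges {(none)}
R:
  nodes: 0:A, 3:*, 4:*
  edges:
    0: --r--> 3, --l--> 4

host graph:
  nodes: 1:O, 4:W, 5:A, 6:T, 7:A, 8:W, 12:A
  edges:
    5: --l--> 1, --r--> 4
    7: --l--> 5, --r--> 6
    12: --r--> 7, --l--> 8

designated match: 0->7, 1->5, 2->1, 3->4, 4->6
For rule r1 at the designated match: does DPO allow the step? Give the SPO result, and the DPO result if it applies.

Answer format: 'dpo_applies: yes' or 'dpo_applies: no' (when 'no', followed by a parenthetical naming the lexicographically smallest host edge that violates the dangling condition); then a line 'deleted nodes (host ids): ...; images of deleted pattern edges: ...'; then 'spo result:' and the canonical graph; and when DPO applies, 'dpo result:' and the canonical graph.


dpo_applies: yes
deleted nodes (host ids): 1, 5; images of deleted pattern edges: (5,1,l); (5,4,r); (7,5,l); (7,6,r)
spo result:
nodes: 4:W, 6:T, 7:A, 8:W, 12:A, 13:A
edges: (7,6,l); (7,13,r); (12,7,r); (12,8,l); (13,4,l); (13,6,r)
dpo result:
nodes: 4:W, 6:T, 7:A, 8:W, 12:A, 13:A
edges: (7,6,l); (7,13,r); (12,7,r); (12,8,l); (13,4,l); (13,6,r)


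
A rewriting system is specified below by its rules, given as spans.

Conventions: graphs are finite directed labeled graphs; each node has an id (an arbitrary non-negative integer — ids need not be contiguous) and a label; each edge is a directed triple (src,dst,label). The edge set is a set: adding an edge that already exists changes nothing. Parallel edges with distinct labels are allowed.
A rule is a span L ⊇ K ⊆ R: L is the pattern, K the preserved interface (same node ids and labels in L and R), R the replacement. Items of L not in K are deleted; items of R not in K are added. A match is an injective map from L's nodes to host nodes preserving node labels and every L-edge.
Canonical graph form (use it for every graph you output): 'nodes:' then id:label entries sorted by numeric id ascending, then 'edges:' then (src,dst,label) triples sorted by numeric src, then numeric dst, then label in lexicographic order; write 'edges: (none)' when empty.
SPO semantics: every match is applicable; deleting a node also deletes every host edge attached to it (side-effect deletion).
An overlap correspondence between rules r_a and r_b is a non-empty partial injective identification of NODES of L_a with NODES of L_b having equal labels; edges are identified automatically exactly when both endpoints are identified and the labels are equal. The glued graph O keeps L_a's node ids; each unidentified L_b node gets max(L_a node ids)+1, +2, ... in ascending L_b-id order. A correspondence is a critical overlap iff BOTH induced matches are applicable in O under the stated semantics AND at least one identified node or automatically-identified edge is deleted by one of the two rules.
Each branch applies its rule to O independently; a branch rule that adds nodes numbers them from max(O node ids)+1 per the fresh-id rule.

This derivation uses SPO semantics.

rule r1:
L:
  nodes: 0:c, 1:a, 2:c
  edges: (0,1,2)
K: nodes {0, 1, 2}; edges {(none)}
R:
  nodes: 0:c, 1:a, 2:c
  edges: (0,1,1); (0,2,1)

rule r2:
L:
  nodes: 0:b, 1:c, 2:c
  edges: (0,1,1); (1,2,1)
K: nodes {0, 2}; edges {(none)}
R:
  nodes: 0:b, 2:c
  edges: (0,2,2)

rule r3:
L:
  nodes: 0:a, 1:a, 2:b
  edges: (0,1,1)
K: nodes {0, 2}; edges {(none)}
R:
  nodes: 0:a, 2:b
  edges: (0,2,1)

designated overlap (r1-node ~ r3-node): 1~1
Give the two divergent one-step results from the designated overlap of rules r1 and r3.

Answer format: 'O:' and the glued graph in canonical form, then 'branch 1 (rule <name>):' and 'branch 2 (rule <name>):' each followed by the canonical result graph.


O:
nodes: 0:c, 1:a, 2:c, 3:a, 4:b
edges: (0,1,2); (3,1,1)
branch 1 (rule r1):
nodes: 0:c, 1:a, 2:c, 3:a, 4:b
edges: (0,1,1); (0,2,1); (3,1,1)
branch 2 (rule r3):
nodes: 0:c, 2:c, 3:a, 4:b
edges: (3,4,1)


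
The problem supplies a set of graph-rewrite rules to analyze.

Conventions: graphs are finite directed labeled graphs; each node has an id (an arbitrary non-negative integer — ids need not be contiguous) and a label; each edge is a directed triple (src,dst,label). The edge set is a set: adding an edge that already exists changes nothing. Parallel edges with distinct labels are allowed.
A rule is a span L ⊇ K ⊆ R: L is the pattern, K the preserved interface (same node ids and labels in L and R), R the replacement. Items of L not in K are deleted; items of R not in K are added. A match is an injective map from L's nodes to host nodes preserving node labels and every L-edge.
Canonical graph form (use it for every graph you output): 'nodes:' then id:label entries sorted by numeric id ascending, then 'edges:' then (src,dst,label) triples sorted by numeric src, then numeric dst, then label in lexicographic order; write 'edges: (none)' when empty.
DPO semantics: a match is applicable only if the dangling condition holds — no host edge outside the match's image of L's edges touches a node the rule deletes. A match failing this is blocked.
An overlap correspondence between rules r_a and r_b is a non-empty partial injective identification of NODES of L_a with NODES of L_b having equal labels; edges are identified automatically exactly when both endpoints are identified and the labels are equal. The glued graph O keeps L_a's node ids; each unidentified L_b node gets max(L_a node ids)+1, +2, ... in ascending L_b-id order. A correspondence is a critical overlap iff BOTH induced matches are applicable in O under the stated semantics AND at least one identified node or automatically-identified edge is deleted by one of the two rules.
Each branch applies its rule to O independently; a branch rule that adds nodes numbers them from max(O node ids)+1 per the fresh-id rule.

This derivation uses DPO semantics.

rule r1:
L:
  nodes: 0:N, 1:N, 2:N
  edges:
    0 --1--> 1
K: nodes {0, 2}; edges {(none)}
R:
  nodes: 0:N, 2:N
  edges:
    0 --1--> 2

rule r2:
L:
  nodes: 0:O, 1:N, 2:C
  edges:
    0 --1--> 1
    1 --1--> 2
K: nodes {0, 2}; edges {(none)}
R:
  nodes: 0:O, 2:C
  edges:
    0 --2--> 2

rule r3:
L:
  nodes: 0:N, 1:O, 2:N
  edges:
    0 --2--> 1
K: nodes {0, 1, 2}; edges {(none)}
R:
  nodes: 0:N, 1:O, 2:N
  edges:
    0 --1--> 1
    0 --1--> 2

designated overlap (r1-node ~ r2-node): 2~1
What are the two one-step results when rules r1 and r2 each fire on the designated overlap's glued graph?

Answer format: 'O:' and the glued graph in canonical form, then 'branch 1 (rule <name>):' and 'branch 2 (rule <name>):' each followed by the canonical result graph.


O:
nodes: 0:N, 1:N, 2:N, 3:O, 4:C
edges: (0,1,1); (2,4,1); (3,2,1)
branch 1 (rule r1):
nodes: 0:N, 2:N, 3:O, 4:C
edges: (0,2,1); (2,4,1); (3,2,1)
branch 2 (rule r2):
nodes: 0:N, 1:N, 3:O, 4:C
edges: (0,1,1); (3,4,2)


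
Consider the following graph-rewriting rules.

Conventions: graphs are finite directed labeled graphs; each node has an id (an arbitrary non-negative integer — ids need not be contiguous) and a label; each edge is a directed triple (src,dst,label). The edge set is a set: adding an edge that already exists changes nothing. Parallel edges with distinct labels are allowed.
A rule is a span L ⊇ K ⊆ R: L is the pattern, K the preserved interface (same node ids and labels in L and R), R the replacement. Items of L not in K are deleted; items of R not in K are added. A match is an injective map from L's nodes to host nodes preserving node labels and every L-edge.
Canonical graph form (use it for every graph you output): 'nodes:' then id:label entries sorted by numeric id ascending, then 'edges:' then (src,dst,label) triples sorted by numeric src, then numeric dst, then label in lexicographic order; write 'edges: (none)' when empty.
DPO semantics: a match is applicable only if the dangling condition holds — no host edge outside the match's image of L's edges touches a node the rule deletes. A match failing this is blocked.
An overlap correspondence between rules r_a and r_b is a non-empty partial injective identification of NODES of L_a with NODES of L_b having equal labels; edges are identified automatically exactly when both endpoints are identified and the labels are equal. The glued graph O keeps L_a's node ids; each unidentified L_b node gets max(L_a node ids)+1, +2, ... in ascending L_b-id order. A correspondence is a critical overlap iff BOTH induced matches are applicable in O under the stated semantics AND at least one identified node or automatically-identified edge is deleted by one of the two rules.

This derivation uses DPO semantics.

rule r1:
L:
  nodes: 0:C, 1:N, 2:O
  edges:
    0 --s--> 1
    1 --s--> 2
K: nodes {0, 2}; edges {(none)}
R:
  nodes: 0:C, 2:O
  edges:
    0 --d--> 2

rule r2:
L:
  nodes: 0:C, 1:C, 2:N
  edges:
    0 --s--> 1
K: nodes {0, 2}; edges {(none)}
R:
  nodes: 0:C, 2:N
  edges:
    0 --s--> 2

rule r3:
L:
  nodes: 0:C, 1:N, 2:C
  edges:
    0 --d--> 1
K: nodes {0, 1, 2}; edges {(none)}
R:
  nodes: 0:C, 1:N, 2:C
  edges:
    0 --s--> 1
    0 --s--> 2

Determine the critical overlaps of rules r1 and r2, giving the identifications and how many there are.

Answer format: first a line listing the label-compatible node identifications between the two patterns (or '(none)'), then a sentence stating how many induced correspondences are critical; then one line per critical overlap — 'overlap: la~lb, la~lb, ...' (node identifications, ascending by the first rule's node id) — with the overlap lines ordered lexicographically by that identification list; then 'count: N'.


label-compatible node identifications between L(r1) and L(r2): 0~0, 0~1, 1~2
2 of the induced correspondences are critical overlaps of r1 and r2.
overlap: 0~0, 1~2
overlap: 1~2
count: 2


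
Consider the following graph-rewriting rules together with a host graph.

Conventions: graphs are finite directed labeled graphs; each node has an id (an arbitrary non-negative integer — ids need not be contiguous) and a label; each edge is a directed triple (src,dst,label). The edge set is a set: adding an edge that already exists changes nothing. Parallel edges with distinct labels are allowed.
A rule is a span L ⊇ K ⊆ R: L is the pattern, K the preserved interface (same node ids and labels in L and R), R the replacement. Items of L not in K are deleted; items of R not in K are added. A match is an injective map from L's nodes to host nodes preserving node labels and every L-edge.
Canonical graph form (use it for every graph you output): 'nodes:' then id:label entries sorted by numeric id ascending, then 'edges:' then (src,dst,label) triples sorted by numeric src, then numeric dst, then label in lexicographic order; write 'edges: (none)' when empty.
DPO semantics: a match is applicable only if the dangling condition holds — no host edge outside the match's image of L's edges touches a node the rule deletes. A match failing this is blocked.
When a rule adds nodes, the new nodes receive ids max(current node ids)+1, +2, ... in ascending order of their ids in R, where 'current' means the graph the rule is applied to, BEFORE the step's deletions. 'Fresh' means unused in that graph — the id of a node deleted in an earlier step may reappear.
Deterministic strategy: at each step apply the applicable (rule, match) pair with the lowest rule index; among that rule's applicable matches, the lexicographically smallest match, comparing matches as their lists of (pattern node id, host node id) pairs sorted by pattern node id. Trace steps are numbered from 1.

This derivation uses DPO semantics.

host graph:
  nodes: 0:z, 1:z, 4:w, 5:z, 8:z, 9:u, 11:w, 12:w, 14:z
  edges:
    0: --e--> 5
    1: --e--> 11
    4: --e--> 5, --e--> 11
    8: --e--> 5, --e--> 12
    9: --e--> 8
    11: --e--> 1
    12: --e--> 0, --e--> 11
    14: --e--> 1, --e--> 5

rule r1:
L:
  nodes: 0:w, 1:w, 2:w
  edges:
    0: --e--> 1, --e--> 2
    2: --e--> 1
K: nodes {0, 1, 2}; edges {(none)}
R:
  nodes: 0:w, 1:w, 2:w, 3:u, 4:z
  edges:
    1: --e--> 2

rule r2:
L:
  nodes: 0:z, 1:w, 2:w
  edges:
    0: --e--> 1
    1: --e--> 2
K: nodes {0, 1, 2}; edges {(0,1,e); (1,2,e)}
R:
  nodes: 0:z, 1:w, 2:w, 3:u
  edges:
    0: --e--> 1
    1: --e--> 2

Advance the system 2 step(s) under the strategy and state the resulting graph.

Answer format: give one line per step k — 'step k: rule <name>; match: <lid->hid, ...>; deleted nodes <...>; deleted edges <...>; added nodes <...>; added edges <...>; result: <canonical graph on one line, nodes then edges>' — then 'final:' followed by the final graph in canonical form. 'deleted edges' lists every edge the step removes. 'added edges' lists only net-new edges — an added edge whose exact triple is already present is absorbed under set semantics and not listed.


step 1: rule r2; match: 0->8, 1->12, 2->11; deleted nodes (none); deleted edges (none); added nodes 15; added edges (none); result: nodes: 0:z, 1:z, 4:w, 5:z, 8:z, 9:u, 11:w, 12:w, 14:z, 15:u edges: (0,5,e); (1,11,e); (4,5,e); (4,11,e); (8,5,e); (8,12,e); (9,8,e); (11,1,e); (12,0,e); (12,11,e); (14,1,e); (14,5,e)
step 2: rule r2; match: 0->8, 1->12, 2->11; deleted nodes (none); deleted edges (none); added nodes 16; added edges (none); result: nodes: 0:z, 1:z, 4:w, 5:z, 8:z, 9:u, 11:w, 12:w, 14:z, 15:u, 16:u edges: (0,5,e); (1,11,e); (4,5,e); (4,11,e); (8,5,e); (8,12,e); (9,8,e); (11,1,e); (12,0,e); (12,11,e); (14,1,e); (14,5,e)
final:
nodes: 0:z, 1:z, 4:w, 5:z, 8:z, 9:u, 11:w, 12:w, 14:z, 15:u, 16:u
edges: (0,5,e); (1,11,e); (4,5,e); (4,11,e); (8,5,e); (8,12,e); (9,8,e); (11,1,e); (12,0,e); (12,11,e); (14,1,e); (14,5,e)


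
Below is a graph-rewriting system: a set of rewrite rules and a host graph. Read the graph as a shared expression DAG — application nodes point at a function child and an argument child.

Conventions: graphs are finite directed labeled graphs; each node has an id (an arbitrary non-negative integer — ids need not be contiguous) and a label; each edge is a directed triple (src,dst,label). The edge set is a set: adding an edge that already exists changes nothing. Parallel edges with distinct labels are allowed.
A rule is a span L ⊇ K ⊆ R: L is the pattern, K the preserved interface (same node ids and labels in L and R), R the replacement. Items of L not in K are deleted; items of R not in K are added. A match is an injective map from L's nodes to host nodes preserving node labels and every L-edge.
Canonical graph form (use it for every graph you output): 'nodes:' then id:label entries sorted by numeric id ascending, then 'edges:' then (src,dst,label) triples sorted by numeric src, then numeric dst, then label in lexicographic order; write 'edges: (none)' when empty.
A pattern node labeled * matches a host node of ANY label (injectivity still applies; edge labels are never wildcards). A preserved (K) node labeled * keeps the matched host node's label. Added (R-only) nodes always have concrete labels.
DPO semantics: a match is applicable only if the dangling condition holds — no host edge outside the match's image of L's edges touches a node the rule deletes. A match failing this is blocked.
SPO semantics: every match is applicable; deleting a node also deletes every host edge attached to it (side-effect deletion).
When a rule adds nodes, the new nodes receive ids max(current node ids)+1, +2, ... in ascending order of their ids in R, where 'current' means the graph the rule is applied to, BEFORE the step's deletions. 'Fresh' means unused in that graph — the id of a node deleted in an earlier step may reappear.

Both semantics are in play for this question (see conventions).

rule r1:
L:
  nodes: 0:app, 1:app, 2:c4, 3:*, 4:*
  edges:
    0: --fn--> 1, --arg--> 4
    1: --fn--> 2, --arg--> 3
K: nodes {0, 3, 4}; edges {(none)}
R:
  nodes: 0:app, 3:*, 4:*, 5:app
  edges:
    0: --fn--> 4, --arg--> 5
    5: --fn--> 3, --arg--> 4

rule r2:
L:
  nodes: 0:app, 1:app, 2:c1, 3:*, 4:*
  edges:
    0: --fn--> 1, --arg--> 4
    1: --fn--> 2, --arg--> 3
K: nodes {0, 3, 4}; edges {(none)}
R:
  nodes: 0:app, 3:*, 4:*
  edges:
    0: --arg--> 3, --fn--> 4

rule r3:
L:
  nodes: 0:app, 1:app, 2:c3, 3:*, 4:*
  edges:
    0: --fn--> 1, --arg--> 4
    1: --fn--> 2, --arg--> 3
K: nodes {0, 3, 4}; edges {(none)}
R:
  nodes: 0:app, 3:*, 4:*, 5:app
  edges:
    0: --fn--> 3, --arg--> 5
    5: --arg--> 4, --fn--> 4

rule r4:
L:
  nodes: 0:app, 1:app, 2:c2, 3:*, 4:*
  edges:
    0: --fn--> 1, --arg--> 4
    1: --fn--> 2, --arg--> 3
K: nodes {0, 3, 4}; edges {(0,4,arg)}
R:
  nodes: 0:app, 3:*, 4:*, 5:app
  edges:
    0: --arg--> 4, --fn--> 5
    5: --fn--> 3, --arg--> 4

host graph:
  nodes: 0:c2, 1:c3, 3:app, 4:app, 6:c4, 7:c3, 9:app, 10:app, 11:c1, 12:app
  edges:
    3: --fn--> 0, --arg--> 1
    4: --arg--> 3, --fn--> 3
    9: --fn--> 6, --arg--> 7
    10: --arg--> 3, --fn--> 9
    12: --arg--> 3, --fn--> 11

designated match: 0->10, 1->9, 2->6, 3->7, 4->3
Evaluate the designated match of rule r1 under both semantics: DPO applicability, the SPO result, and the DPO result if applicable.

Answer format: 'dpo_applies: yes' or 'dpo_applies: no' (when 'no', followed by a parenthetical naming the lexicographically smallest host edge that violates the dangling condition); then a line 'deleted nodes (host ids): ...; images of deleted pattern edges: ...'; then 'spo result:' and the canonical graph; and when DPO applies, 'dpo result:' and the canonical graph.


dpo_applies: yes
deleted nodes (host ids): 6, 9; images of deleted pattern edges: (9,6,fn); (9,7,arg); (10,3,arg); (10,9,fn)
spo result:
nodes: 0:c2, 1:c3, 3:app, 4:app, 7:c3, 10:app, 11:c1, 12:app, 13:app
edges: (3,0,fn); (3,1,arg); (4,3,arg); (4,3,fn); (10,3,fn); (10,13,arg); (12,3,arg); (12,11,fn); (13,3,arg); (13,7,fn)
dpo result:
nodes: 0:c2, 1:c3, 3:app, 4:app, 7:c3, 10:app, 11:c1, 12:app, 13:app
edges: (3,0,fn); (3,1,arg); (4,3,arg); (4,3,fn); (10,3,fn); (10,13,arg); (12,3,arg); (12,11,fn); (13,3,arg); (13,7,fn)


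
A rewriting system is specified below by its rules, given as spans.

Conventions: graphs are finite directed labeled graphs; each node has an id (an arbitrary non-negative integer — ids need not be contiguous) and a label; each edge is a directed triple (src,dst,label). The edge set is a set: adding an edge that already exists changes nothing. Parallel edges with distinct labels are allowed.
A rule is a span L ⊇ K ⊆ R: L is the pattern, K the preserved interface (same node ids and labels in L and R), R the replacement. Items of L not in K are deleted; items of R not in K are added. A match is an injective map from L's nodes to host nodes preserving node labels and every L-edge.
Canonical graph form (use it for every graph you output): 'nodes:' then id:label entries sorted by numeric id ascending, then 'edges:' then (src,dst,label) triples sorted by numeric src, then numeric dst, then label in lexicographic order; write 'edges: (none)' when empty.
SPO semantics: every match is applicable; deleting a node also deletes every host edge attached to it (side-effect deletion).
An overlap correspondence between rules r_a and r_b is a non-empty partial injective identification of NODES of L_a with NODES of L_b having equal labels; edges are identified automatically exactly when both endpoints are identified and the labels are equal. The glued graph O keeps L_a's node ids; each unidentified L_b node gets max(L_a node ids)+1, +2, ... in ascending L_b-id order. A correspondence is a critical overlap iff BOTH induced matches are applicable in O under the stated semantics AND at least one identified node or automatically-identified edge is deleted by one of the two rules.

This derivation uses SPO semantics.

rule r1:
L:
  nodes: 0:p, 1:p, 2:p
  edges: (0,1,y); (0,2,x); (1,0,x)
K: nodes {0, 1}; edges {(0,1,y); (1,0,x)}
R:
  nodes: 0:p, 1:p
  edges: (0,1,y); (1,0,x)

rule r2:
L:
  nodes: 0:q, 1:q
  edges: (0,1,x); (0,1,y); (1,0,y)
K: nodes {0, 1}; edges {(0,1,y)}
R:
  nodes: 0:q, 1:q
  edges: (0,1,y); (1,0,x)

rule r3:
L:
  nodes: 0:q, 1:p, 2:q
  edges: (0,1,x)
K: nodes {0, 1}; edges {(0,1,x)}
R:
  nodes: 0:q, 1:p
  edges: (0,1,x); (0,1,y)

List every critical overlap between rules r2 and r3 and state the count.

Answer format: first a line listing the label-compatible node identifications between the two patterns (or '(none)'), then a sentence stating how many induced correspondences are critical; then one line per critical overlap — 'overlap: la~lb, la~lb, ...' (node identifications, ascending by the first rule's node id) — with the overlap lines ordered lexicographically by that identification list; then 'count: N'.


label-compatible node identifications between L(r2) and L(r3): 0~0, 0~2, 1~0, 1~2
4 of the induced correspondences are critical overlaps of r2 and r3.
overlap: 0~0, 1~2
overlap: 0~2
overlap: 0~2, 1~0
overlap: 1~2
count: 4


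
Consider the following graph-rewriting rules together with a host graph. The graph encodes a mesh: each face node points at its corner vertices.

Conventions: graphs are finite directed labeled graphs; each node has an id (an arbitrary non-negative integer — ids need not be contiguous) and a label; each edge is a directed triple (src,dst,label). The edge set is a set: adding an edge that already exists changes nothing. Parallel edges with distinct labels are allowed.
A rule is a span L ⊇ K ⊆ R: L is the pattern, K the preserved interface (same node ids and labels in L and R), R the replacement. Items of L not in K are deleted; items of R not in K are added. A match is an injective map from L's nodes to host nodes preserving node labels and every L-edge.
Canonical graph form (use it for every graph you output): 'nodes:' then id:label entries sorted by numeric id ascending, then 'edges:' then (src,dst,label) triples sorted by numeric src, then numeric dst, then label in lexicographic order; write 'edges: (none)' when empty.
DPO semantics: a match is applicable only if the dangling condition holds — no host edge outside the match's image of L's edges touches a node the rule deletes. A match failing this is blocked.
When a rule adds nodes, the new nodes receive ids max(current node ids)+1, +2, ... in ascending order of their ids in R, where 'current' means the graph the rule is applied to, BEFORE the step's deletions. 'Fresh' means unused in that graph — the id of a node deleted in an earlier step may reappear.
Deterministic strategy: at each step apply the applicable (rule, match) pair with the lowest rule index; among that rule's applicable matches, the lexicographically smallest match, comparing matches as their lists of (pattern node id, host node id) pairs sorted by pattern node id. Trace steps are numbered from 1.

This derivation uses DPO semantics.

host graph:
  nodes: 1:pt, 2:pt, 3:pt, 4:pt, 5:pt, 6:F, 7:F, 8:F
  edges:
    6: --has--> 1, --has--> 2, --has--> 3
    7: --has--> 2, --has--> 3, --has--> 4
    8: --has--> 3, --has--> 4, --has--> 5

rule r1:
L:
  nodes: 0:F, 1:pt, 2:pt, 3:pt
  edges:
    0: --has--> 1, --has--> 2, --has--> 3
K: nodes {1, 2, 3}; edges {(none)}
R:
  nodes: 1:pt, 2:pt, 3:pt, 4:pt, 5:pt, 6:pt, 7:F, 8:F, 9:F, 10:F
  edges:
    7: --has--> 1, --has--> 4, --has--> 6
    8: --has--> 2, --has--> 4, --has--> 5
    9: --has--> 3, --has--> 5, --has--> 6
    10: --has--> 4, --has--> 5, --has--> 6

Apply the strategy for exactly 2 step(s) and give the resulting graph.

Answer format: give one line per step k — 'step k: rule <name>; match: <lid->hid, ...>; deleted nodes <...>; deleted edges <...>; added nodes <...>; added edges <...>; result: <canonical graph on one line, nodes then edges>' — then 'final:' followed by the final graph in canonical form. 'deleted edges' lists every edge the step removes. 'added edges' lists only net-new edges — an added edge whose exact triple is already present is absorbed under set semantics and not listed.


step 1: rule r1; match: 0->6, 1->1, 2->2, 3->3; deleted nodes 6; deleted edges (6,1,has); (6,2,has); (6,3,has); added nodes 9, 10, 11, 12, 13, 14, 15; added edges (12,1,has); (12,9,has); (12,11,has); (13,2,has); (13,9,has); (13,10,has); (14,3,has); (14,10,has); (14,11,has); (15,9,has); (15,10,has); (15,11,has); result: nodes: 1:pt, 2:pt, 3:pt, 4:pt, 5:pt, 7:F, 8:F, 9:pt, 10:pt, 11:pt, 12:F, 13:F, 14:F, 15:F edges: (7,2,has); (7,3,has); (7,4,has); (8,3,has); (8,4,has); (8,5,has); (12,1,has); (12,9,has); (12,11,has); (13,2,has); (13,9,has); (13,10,has); (14,3,has); (14,10,has); (14,11,has); (15,9,has); (15,10,has); (15,11,has)
step 2: rule r1; match: 0->7, 1->2, 2->3, 3->4; deleted nodes 7; deleted edges (7,2,has); (7,3,has); (7,4,has); added nodes 16, 17, 18, 19, 20, 21, 22; added edges (19,2,has); (19,16,has); (19,18,has); (20,3,has); (20,16,has); (20,17,has); (21,4,has); (21,17,has); (21,18,has); (22,16,has); (22,17,has); (22,18,has); result: nodes: 1:pt, 2:pt, 3:pt, 4:pt, 5:pt, 8:F, 9:pt, 10:pt, 11:pt, 12:F, 13:F, 14:F, 15:F, 16:pt, 17:pt, 18:pt, 19:F, 20:F, 21:F, 22:F edges: (8,3,has); (8,4,has); (8,5,has); (12,1,has); (12,9,has); (12,11,has); (13,2,has); (13,9,has); (13,10,has); (14,3,has); (14,10,has); (14,11,has); (15,9,has); (15,10,has); (15,11,has); (19,2,has); (19,16,has); (19,18,has); (20,3,has); (20,16,has); (20,17,has); (21,4,has); (21,17,has); (21,18,has); (22,16,has); (22,17,has); (22,18,has)
final:
nodes: 1:pt, 2:pt, 3:pt, 4:pt, 5:pt, 8:F, 9:pt, 10:pt, 11:pt, 12:F, 13:F, 14:F, 15:F, 16:pt, 17:pt, 18:pt, 19:F, 20:F, 21:F, 22:F
edges: (8,3,has); (8,4,has); (8,5,has); (12,1,has); (12,9,has); (12,11,has); (13,2,has); (13,9,has); (13,10,has); (14,3,has); (14,10,has); (14,11,has); (15,9,has); (15,10,has); (15,11,has); (19,2,has); (19,16,has); (19,18,has); (20,3,has); (20,16,has); (20,17,has); (21,4,has); (21,17,has); (21,18,has); (22,16,has); (22,17,has); (22,18,has)


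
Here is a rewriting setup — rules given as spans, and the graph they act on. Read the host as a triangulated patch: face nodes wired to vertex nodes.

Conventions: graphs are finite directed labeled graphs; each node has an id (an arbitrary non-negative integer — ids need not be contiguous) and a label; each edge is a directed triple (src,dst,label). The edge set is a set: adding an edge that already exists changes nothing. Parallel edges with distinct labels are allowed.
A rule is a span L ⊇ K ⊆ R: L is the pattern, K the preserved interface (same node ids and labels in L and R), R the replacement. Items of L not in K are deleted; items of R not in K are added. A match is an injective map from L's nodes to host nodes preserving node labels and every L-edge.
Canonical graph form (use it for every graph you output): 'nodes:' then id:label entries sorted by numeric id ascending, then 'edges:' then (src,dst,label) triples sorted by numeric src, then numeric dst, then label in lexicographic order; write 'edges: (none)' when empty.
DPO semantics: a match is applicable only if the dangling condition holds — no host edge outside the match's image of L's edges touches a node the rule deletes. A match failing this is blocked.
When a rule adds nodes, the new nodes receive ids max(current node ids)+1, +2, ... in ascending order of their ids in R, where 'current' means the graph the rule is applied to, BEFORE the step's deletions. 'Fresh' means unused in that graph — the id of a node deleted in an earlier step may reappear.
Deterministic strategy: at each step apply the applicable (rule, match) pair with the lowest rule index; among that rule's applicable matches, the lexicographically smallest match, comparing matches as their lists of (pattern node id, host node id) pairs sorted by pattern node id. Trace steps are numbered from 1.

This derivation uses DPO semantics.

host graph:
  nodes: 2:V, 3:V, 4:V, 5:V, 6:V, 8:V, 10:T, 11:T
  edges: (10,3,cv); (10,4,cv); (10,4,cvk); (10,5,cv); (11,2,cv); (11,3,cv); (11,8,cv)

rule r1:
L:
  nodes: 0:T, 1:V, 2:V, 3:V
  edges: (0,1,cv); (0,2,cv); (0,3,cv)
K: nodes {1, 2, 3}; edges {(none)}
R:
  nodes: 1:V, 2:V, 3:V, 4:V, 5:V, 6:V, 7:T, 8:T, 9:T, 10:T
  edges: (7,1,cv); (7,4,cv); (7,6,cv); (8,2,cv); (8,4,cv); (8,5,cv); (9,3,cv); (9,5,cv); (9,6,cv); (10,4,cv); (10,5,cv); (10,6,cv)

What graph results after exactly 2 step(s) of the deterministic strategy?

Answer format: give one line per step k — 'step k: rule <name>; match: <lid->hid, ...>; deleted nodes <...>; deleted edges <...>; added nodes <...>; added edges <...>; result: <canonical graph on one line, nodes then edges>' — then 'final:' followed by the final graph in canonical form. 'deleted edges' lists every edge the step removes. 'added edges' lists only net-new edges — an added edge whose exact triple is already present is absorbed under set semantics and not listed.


step 1: rule r1; match: 0->11, 1->2, 2->3, 3->8; deleted nodes 11; deleted edges (11,2,cv); (11,3,cv); (11,8,cv); added nodes 12, 13, 14, 15, 16, 17, 18; added edges (15,2,cv); (15,12,cv); (15,14,cv); (16,3,cv); (16,12,cv); (16,13,cv); (17,8,cv); (17,13,cv); (17,14,cv); (18,12,cv); (18,13,cv); (18,14,cv); result: nodes: 2:V, 3:V, 4:V, 5:V, 6:V, 8:V, 10:T, 12:V, 13:V, 14:V, 15:T, 16:T, 17:T, 18:T edges: (10,3,cv); (10,4,cv); (10,4,cvk); (10,5,cv); (15,2,cv); (15,12,cv); (15,14,cv); (16,3,cv); (16,12,cv); (16,13,cv); (17,8,cv); (17,13,cv); (17,14,cv); (18,12,cv); (18,13,cv); (18,14,cv)
step 2: rule r1; match: 0->15, 1->2, 2->12, 3->14; deleted nodes 15; deleted edges (15,2,cv); (15,12,cv); (15,14,cv); added nodes 19, 20, 21, 22, 23, 24, 25; added edges (22,2,cv); (22,19,cv); (22,21,cv); (23,12,cv); (23,19,cv); (23,20,cv); (24,14,cv); (24,20,cv); (24,21,cv); (25,19,cv); (25,20,cv); (25,21,cv); result: nodes: 2:V, 3:V, 4:V, 5:V, 6:V, 8:V, 10:T, 12:V, 13:V, 14:V, 16:T, 17:T, 18:T, 19:V, 20:V, 21:V, 22:T, 23:T, 24:T, 25:T edges: (10,3,cv); (10,4,cv); (10,4,cvk); (10,5,cv); (16,3,cv); (16,12,cv); (16,13,cv); (17,8,cv); (17,13,cv); (17,14,cv); (18,12,cv); (18,13,cv); (18,14,cv); (22,2,cv); (22,19,cv); (22,21,cv); (23,12,cv); (23,19,cv); (23,20,cv); (24,14,cv); (24,20,cv); (24,21,cv); (25,19,cv); (25,20,cv); (25,21,cv)
final:
nodes: 2:V, 3:V, 4:V, 5:V, 6:V, 8:V, 10:T, 12:V, 13:V, 14:V, 16:T, 17:T, 18:T, 19:V, 20:V, 21:V, 22:T, 23:T, 24:T, 25:T
edges: (10,3,cv); (10,4,cv); (10,4,cvk); (10,5,cv); (16,3,cv); (16,12,cv); (16,13,cv); (17,8,cv); (17,13,cv); (17,14,cv); (18,12,cv); (18,13,cv); (18,14,cv); (22,2,cv); (22,19,cv); (22,21,cv); (23,12,cv); (23,19,cv); (23,20,cv); (24,14,cv); (24,20,cv); (24,21,cv); (25,19,cv); (25,20,cv); (25,21,cv)


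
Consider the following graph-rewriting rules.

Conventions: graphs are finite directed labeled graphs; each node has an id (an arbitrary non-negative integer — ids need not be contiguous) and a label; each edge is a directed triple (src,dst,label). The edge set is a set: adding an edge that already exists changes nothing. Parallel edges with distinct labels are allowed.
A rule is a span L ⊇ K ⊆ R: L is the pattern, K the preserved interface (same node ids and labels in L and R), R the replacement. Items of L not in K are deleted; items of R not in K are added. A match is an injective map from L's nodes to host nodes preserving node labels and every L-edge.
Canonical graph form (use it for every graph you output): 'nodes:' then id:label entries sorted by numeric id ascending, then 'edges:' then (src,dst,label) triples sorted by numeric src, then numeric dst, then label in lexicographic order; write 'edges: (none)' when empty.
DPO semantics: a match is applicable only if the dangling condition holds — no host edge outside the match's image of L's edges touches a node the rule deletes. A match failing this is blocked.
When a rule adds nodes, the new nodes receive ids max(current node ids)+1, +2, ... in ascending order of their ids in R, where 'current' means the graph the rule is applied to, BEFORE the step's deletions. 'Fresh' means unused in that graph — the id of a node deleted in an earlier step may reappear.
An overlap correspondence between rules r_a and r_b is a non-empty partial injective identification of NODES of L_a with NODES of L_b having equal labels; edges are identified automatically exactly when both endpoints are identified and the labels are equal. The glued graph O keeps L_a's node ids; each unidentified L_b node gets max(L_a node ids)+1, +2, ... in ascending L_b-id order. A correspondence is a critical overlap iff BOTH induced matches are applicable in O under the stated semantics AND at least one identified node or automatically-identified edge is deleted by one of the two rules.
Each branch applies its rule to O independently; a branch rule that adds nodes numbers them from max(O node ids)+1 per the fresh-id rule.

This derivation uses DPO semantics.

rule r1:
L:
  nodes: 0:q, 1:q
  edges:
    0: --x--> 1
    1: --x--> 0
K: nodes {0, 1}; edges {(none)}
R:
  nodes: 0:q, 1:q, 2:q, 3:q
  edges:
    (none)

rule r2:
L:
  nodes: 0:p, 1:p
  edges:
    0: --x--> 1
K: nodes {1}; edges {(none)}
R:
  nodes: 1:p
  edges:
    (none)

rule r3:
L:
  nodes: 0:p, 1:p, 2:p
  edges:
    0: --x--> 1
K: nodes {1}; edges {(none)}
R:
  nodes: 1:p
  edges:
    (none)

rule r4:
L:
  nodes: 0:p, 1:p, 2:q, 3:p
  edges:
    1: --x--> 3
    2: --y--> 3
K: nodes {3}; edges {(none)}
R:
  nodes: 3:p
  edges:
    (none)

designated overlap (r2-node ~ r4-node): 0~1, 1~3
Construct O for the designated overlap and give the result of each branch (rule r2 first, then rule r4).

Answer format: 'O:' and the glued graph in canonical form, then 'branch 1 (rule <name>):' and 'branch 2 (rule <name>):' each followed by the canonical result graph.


O:
nodes: 0:p, 1:p, 2:p, 3:q
edges: (0,1,x); (3,1,y)
branch 1 (rule r2):
nodes: 1:p, 2:p, 3:q
edges: (3,1,y)
branch 2 (rule r4):
nodes: 1:p
edges: (none)


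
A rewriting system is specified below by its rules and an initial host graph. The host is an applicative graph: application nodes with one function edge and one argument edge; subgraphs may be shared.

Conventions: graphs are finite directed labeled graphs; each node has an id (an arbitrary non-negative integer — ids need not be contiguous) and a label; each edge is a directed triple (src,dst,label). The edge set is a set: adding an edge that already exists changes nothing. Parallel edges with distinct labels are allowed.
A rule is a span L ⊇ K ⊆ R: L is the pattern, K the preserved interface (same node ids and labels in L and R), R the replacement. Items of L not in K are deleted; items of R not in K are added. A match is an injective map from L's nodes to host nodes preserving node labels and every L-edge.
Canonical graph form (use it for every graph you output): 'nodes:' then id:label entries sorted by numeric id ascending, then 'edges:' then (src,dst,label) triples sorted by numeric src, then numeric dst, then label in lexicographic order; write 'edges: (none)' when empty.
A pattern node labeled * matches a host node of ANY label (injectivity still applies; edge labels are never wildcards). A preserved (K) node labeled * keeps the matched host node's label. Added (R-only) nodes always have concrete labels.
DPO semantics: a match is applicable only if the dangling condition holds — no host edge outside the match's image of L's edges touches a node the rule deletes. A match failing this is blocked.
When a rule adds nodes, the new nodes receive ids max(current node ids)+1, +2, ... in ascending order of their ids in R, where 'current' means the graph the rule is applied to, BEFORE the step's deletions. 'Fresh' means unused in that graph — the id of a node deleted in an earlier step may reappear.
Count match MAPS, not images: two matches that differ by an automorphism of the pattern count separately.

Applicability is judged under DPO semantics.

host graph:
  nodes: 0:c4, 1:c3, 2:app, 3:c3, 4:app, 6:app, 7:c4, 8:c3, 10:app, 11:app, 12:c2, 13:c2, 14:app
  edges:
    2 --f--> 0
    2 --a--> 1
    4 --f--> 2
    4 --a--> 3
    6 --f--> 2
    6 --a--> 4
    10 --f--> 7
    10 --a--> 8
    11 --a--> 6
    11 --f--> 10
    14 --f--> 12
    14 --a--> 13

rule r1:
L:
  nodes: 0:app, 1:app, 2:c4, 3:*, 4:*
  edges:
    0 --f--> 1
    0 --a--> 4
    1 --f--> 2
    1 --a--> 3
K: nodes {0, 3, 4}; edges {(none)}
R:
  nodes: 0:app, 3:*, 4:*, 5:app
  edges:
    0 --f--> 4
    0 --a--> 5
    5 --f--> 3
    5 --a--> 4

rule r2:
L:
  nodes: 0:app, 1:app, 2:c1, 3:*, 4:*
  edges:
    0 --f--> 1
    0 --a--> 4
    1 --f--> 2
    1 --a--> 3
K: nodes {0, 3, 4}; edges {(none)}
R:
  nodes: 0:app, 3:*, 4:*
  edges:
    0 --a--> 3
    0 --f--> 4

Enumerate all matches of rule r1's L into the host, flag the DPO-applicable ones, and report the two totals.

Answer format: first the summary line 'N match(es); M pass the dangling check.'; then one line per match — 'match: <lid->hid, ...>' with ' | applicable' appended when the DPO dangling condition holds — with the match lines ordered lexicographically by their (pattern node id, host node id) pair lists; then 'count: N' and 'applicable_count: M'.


3 match(es); 1 pass the dangling check.
match: 0->4, 1->2, 2->0, 3->1, 4->3
match: 0->6, 1->2, 2->0, 3->1, 4->4
match: 0->11, 1->10, 2->7, 3->8, 4->6 | applicable
count: 3
applicable_count: 1
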